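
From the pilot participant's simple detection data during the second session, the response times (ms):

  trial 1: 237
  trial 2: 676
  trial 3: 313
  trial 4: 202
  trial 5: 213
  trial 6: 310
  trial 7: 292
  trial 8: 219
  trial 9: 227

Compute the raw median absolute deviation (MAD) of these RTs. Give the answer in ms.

35 ms

Sorted: 202, 213, 219, 227, 237, 292, 310, 313, 676 → median = 237
|x − 237|: 0, 439, 76, 35, 24, 73, 55, 18, 10
Sorted deviations: 0, 10, 18, 24, 35, 55, 73, 76, 439 → MAD = 35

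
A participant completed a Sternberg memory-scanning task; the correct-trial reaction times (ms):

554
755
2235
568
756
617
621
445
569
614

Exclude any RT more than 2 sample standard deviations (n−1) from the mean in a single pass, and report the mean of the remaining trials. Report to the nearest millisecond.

611 ms

n = 10, ΣRT = 7734, M = 773.400
Σ(x−M)² = 2449962.40; s = √(2449962.40/9) = 521.745
Cutoffs: 773.400 ± 2·521.745 → [-270.1, 1816.9]
Outside: 2235 → excluded.
Retained (n=9): Σ = 5499, mean = 5499/9 = 611.000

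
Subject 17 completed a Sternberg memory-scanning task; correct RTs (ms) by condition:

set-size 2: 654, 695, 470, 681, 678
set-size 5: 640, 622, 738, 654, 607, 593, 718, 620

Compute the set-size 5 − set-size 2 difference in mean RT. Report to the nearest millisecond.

13 ms

M(set-size 2) = 3178/5 = 635.600
M(set-size 5) = 5192/8 = 649.000
Difference = 649.000 − 635.600 = 13.400 ms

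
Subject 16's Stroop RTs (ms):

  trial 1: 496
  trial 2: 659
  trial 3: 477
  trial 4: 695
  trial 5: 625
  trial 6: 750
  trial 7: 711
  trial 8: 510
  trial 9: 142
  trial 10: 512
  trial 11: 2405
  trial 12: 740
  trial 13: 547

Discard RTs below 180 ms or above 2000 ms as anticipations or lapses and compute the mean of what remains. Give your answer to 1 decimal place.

Excluded: 142, 2405
Retained (n=11): Σ = 6722
Mean = 6722/11 = 611.0909

611.1 ms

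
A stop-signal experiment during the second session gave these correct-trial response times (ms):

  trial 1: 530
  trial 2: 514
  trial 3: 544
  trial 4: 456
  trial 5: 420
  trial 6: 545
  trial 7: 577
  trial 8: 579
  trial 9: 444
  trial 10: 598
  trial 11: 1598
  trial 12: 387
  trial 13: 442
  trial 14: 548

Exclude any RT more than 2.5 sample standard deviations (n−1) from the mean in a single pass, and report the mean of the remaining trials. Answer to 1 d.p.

506.5 ms

n = 14, ΣRT = 8182, M = 584.429
Σ(x−M)² = 1162549.43; s = √(1162549.43/13) = 299.043
Cutoffs: 584.429 ± 2.5·299.043 → [-163.2, 1332.0]
Outside: 1598 → excluded.
Retained (n=13): Σ = 6584, mean = 6584/13 = 506.462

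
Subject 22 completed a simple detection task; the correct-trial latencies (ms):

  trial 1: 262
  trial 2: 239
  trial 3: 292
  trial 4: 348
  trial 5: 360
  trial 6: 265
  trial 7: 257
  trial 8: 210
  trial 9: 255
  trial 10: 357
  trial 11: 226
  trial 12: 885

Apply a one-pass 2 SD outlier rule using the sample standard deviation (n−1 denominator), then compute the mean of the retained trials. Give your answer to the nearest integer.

n = 12, ΣRT = 3956, M = 329.667
Σ(x−M)² = 364720.67; s = √(364720.67/11) = 182.089
Cutoffs: 329.667 ± 2·182.089 → [-34.5, 693.8]
Outside: 885 → excluded.
Retained (n=11): Σ = 3071, mean = 3071/11 = 279.182

279 ms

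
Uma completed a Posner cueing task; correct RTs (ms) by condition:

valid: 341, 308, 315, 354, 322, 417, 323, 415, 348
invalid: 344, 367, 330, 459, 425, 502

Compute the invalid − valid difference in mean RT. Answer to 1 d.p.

55.3 ms

M(valid) = 3143/9 = 349.222
M(invalid) = 2427/6 = 404.500
Difference = 404.500 − 349.222 = 55.278 ms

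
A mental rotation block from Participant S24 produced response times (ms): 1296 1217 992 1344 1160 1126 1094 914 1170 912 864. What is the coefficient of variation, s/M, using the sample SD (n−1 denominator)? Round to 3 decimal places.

n = 11, Σ = 12089, M = 1099.0000
Σ(x−M)² = 258142.000; s = √(258142.000/10) = 160.6680
CV = 160.6680 / 1099.0000 = 0.14619

0.146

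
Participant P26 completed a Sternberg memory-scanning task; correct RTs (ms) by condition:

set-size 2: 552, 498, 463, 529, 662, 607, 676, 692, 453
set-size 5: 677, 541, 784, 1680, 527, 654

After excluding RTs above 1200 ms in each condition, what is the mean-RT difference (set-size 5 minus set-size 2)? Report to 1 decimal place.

set-size 5: exclude 1680
M(set-size 2) = 5132/9 = 570.222
M(set-size 5) = 3183/5 = 636.600
Difference = 636.600 − 570.222 = 66.378 ms

66.4 ms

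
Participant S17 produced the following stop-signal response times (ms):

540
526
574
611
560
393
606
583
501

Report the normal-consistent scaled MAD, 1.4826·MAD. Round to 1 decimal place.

50.4 ms

Sorted: 393, 501, 526, 540, 560, 574, 583, 606, 611 → median = 560
|x − 560| sorted: 0, 14, 20, 23, 34, 46, 51, 59, 167 → MAD = 34
Robust SD ≈ 1.4826 × 34 = 50.408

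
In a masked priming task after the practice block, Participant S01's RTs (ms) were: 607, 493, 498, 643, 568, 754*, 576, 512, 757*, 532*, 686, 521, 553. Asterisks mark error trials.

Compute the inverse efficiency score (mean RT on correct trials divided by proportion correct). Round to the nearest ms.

Correct trials (n=10): 607, 493, 498, 643, 568, 576, 512, 686, 521, 553
Mean correct RT = 5657/10 = 565.7000 ms
Proportion correct = 10/13
IES = 565.7000 / (10/13) = 735.410 ms

735 ms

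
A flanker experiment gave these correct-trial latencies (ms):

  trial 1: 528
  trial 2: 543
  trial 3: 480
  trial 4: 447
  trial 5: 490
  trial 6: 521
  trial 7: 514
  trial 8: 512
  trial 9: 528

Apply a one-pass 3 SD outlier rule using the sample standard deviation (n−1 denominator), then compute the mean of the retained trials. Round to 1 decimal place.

507.0 ms

n = 9, ΣRT = 4563, M = 507.000
Σ(x−M)² = 7066.00; s = √(7066.00/8) = 29.720
Cutoffs: 507.000 ± 3·29.720 → [417.8, 596.2]
No RTs fall outside the cutoffs; all 9 retained. Mean = 4563/9 = 507.000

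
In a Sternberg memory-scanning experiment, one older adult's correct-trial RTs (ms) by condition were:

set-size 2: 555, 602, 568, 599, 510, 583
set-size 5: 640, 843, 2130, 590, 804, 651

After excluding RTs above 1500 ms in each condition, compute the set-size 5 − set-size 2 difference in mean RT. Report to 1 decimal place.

set-size 5: exclude 2130
M(set-size 2) = 3417/6 = 569.500
M(set-size 5) = 3528/5 = 705.600
Difference = 705.600 − 569.500 = 136.100 ms

136.1 ms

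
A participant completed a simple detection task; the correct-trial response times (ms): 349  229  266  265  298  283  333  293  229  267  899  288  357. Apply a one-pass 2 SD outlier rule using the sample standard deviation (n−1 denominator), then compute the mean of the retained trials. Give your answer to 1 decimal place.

n = 13, ΣRT = 4356, M = 335.077
Σ(x−M)² = 363582.92; s = √(363582.92/12) = 174.065
Cutoffs: 335.077 ± 2·174.065 → [-13.1, 683.2]
Outside: 899 → excluded.
Retained (n=12): Σ = 3457, mean = 3457/12 = 288.083

288.1 ms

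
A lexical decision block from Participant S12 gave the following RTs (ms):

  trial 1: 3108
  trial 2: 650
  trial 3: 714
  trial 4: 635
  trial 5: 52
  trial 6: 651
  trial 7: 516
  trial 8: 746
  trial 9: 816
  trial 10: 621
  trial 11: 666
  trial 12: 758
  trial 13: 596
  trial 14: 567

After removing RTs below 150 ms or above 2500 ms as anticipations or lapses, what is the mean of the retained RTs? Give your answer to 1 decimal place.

661.3 ms

Excluded: 52, 3108
Retained (n=12): Σ = 7936
Mean = 7936/12 = 661.3333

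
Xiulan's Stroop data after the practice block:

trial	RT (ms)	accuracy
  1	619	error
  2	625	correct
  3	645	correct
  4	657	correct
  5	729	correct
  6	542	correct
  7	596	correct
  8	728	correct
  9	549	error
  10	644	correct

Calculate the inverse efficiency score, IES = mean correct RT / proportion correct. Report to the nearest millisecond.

Correct trials (n=8): 625, 645, 657, 729, 542, 596, 728, 644
Mean correct RT = 5166/8 = 645.7500 ms
Proportion correct = 8/10
IES = 645.7500 / (8/10) = 807.188 ms

807 ms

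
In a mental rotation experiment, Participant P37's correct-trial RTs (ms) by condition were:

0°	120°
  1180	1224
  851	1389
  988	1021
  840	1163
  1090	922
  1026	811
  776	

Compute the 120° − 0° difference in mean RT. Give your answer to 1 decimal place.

M(0°) = 6751/7 = 964.429
M(120°) = 6530/6 = 1088.333
Difference = 1088.333 − 964.429 = 123.905 ms

123.9 ms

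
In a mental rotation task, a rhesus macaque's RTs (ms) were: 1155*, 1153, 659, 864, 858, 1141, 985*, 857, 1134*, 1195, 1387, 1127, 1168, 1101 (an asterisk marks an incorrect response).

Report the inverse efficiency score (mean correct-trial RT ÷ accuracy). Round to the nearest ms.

1332 ms

Correct trials (n=11): 1153, 659, 864, 858, 1141, 857, 1195, 1387, 1127, 1168, 1101
Mean correct RT = 11510/11 = 1046.3636 ms
Proportion correct = 11/14
IES = 1046.3636 / (11/14) = 1331.736 ms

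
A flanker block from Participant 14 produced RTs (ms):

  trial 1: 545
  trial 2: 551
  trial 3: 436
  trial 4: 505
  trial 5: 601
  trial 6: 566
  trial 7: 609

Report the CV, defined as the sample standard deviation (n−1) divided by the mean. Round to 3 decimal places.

0.109

n = 7, Σ = 3813, M = 544.7143
Σ(x−M)² = 21189.429; s = √(21189.429/6) = 59.4270
CV = 59.4270 / 544.7143 = 0.10910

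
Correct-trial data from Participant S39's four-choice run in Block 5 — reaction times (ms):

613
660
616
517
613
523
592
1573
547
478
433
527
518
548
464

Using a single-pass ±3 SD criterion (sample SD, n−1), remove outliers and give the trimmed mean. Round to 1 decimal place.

546.4 ms

n = 15, ΣRT = 9222, M = 614.800
Σ(x−M)² = 1039354.40; s = √(1039354.40/14) = 272.469
Cutoffs: 614.800 ± 3·272.469 → [-202.6, 1432.2]
Outside: 1573 → excluded.
Retained (n=14): Σ = 7649, mean = 7649/14 = 546.357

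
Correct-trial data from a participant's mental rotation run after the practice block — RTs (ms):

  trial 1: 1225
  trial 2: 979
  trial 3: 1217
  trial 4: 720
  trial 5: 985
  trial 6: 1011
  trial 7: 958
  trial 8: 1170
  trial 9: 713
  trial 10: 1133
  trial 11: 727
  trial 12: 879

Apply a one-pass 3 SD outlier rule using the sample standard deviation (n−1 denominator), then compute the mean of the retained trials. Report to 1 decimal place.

n = 12, ΣRT = 11717, M = 976.417
Σ(x−M)² = 390118.92; s = √(390118.92/11) = 188.322
Cutoffs: 976.417 ± 3·188.322 → [411.4, 1541.4]
No RTs fall outside the cutoffs; all 12 retained. Mean = 11717/12 = 976.417

976.4 ms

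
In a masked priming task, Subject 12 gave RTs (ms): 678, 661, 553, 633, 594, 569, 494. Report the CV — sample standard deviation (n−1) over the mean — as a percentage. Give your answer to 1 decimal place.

10.9%

n = 7, Σ = 4182, M = 597.4286
Σ(x−M)² = 25289.714; s = √(25289.714/6) = 64.9227
CV = 64.9227 / 597.4286 = 0.10867 = 10.867%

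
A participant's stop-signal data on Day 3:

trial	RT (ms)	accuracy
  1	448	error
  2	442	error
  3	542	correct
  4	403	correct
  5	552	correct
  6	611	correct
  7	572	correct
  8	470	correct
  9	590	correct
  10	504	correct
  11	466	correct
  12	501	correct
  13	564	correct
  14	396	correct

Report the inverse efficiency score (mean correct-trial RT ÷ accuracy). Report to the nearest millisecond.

600 ms

Correct trials (n=12): 542, 403, 552, 611, 572, 470, 590, 504, 466, 501, 564, 396
Mean correct RT = 6171/12 = 514.2500 ms
Proportion correct = 12/14
IES = 514.2500 / (12/14) = 599.958 ms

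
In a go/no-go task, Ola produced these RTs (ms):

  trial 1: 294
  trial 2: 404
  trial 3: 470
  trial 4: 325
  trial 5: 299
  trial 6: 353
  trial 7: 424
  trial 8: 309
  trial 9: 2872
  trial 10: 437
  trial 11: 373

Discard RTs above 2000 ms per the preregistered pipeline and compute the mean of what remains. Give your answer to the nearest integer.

369 ms

Excluded: 2872
Retained (n=10): Σ = 3688
Mean = 3688/10 = 368.8000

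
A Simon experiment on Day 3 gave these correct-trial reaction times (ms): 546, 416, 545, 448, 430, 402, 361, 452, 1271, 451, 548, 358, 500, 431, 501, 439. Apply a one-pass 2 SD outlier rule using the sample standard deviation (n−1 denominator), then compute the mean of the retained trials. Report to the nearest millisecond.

455 ms

n = 16, ΣRT = 8099, M = 506.188
Σ(x−M)² = 677210.44; s = √(677210.44/15) = 212.479
Cutoffs: 506.188 ± 2·212.479 → [81.2, 931.1]
Outside: 1271 → excluded.
Retained (n=15): Σ = 6828, mean = 6828/15 = 455.200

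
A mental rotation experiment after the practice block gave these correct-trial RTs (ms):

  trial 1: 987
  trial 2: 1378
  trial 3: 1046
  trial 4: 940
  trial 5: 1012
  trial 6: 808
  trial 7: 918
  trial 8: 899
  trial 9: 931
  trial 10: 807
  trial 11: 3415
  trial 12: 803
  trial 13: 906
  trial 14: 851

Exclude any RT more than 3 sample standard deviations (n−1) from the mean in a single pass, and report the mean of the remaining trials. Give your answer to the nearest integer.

n = 14, ΣRT = 15701, M = 1121.500
Σ(x−M)² = 5940111.50; s = √(5940111.50/13) = 675.967
Cutoffs: 1121.500 ± 3·675.967 → [-906.4, 3149.4]
Outside: 3415 → excluded.
Retained (n=13): Σ = 12286, mean = 12286/13 = 945.077

945 ms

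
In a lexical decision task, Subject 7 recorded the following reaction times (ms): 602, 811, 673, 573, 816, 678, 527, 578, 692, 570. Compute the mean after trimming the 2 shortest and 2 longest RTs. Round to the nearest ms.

633 ms

Sorted: 527, 570, 573, 578, 602, 673, 678, 692, 811, 816
Drop lowest 2 (527, 570) and highest 2 (811, 816)
Remaining (n=6): Σ = 3796, mean = 3796/6 = 632.667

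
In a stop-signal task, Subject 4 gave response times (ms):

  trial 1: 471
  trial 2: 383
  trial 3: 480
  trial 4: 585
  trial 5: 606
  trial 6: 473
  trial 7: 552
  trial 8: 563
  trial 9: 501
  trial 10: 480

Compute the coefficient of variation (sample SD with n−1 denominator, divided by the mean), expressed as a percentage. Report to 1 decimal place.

n = 10, Σ = 5094, M = 509.4000
Σ(x−M)² = 40310.400; s = √(40310.400/9) = 66.9248
CV = 66.9248 / 509.4000 = 0.13138 = 13.138%

13.1%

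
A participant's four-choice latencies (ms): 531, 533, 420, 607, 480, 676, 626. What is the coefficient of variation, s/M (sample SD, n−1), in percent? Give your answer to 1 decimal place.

n = 7, Σ = 3873, M = 553.2857
Σ(x−M)² = 47275.429; s = √(47275.429/6) = 88.7651
CV = 88.7651 / 553.2857 = 0.16043 = 16.043%

16.0%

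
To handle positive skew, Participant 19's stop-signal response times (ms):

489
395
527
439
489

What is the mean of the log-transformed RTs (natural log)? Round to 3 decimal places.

ln(RT): 6.1924, 5.9789, 6.2672, 6.0845, 6.1924
Σ ln(RT) = 30.7153
Mean = 30.7153/5 = 6.14306

6.143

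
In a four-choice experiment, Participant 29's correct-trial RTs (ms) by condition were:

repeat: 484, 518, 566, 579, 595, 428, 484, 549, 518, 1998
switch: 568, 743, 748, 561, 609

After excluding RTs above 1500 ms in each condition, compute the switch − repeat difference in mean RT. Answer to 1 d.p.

121.2 ms

repeat: exclude 1998
M(repeat) = 4721/9 = 524.556
M(switch) = 3229/5 = 645.800
Difference = 645.800 − 524.556 = 121.244 ms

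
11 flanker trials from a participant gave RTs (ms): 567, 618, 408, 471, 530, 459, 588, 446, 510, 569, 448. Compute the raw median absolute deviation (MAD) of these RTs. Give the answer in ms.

59 ms

Sorted: 408, 446, 448, 459, 471, 510, 530, 567, 569, 588, 618 → median = 510
|x − 510|: 57, 108, 102, 39, 20, 51, 78, 64, 0, 59, 62
Sorted deviations: 0, 20, 39, 51, 57, 59, 62, 64, 78, 102, 108 → MAD = 59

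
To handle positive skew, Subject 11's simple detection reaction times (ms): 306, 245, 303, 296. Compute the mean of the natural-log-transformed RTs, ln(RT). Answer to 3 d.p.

5.657

ln(RT): 5.7236, 5.5013, 5.7137, 5.6904
Σ ln(RT) = 22.6289
Mean = 22.6289/4 = 5.65723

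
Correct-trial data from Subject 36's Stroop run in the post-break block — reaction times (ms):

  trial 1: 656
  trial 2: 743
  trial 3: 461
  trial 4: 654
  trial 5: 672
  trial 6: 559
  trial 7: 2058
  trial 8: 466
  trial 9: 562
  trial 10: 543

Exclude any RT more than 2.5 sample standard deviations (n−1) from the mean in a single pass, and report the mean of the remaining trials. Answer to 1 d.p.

n = 10, ΣRT = 7374, M = 737.400
Σ(x−M)² = 2012312.40; s = √(2012312.40/9) = 472.853
Cutoffs: 737.400 ± 2.5·472.853 → [-444.7, 1919.5]
Outside: 2058 → excluded.
Retained (n=9): Σ = 5316, mean = 5316/9 = 590.667

590.7 ms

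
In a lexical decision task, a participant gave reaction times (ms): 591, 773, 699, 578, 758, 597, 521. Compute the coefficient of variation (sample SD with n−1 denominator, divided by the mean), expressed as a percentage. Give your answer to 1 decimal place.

n = 7, Σ = 4517, M = 645.2857
Σ(x−M)² = 57153.429; s = √(57153.429/6) = 97.5990
CV = 97.5990 / 645.2857 = 0.15125 = 15.125%

15.1%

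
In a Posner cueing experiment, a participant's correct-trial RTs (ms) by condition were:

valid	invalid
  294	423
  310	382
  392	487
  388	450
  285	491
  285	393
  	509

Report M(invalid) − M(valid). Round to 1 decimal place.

122.2 ms

M(valid) = 1954/6 = 325.667
M(invalid) = 3135/7 = 447.857
Difference = 447.857 − 325.667 = 122.190 ms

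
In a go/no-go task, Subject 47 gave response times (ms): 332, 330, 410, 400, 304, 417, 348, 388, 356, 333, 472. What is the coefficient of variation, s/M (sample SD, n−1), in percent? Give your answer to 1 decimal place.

n = 11, Σ = 4090, M = 371.8182
Σ(x−M)² = 24849.636; s = √(24849.636/10) = 49.8494
CV = 49.8494 / 371.8182 = 0.13407 = 13.407%

13.4%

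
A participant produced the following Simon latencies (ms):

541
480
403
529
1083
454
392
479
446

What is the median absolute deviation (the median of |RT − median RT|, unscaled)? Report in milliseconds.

Sorted: 392, 403, 446, 454, 479, 480, 529, 541, 1083 → median = 479
|x − 479|: 62, 1, 76, 50, 604, 25, 87, 0, 33
Sorted deviations: 0, 1, 25, 33, 50, 62, 76, 87, 604 → MAD = 50

50 ms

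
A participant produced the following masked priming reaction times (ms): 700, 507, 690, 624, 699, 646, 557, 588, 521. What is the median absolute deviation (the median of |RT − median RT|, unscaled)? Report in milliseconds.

Sorted: 507, 521, 557, 588, 624, 646, 690, 699, 700 → median = 624
|x − 624|: 76, 117, 66, 0, 75, 22, 67, 36, 103
Sorted deviations: 0, 22, 36, 66, 67, 75, 76, 103, 117 → MAD = 67

67 ms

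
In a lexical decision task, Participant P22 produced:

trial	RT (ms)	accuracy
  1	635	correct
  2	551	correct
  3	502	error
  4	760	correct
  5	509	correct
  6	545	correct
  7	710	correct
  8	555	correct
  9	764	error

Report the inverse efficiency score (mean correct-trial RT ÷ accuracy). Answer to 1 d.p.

Correct trials (n=7): 635, 551, 760, 509, 545, 710, 555
Mean correct RT = 4265/7 = 609.2857 ms
Proportion correct = 7/9
IES = 609.2857 / (7/9) = 783.367 ms

783.4 ms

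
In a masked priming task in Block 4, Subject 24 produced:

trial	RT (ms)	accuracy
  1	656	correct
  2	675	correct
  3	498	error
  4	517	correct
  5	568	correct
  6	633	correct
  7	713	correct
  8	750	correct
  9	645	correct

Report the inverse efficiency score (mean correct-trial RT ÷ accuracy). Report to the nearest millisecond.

725 ms

Correct trials (n=8): 656, 675, 517, 568, 633, 713, 750, 645
Mean correct RT = 5157/8 = 644.6250 ms
Proportion correct = 8/9
IES = 644.6250 / (8/9) = 725.203 ms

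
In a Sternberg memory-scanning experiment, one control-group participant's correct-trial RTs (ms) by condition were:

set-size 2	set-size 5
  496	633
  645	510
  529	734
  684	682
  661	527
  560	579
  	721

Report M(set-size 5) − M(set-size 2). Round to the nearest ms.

M(set-size 2) = 3575/6 = 595.833
M(set-size 5) = 4386/7 = 626.571
Difference = 626.571 − 595.833 = 30.738 ms

31 ms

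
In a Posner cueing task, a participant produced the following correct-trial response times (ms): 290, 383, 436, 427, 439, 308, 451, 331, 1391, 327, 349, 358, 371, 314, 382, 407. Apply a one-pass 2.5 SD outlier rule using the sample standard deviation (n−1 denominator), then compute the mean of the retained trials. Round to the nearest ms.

n = 16, ΣRT = 6964, M = 435.250
Σ(x−M)² = 1012265.00; s = √(1012265.00/15) = 259.777
Cutoffs: 435.250 ± 2.5·259.777 → [-214.2, 1084.7]
Outside: 1391 → excluded.
Retained (n=15): Σ = 5573, mean = 5573/15 = 371.533

372 ms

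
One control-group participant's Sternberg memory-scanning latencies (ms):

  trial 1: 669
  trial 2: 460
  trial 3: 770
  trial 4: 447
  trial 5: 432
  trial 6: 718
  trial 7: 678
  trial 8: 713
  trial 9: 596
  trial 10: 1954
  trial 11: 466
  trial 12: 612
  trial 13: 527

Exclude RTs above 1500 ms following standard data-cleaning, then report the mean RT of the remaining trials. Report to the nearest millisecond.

Excluded: 1954
Retained (n=12): Σ = 7088
Mean = 7088/12 = 590.6667

591 ms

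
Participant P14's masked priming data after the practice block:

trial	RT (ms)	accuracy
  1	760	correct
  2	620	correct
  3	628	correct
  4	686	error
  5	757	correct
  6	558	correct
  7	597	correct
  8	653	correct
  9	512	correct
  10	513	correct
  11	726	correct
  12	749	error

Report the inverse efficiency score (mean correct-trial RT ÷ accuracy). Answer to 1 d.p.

758.9 ms

Correct trials (n=10): 760, 620, 628, 757, 558, 597, 653, 512, 513, 726
Mean correct RT = 6324/10 = 632.4000 ms
Proportion correct = 10/12
IES = 632.4000 / (10/12) = 758.880 ms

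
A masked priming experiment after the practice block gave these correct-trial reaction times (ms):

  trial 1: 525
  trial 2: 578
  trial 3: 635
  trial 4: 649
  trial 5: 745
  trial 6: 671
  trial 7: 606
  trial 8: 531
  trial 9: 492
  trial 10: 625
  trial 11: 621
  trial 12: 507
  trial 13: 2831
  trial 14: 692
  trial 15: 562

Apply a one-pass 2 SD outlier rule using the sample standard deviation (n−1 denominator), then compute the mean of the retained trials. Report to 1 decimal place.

n = 15, ΣRT = 11270, M = 751.333
Σ(x−M)² = 4705719.33; s = √(4705719.33/14) = 579.761
Cutoffs: 751.333 ± 2·579.761 → [-408.2, 1910.9]
Outside: 2831 → excluded.
Retained (n=14): Σ = 8439, mean = 8439/14 = 602.786

602.8 ms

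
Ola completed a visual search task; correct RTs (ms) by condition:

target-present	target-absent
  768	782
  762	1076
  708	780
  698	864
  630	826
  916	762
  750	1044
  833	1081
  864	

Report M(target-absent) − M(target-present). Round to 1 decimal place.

M(target-present) = 6929/9 = 769.889
M(target-absent) = 7215/8 = 901.875
Difference = 901.875 − 769.889 = 131.986 ms

132.0 ms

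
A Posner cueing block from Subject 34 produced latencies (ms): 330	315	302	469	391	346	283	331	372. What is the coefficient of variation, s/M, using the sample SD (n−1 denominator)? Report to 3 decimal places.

n = 9, Σ = 3139, M = 348.7778
Σ(x−M)² = 25107.556; s = √(25107.556/8) = 56.0218
CV = 56.0218 / 348.7778 = 0.16062

0.161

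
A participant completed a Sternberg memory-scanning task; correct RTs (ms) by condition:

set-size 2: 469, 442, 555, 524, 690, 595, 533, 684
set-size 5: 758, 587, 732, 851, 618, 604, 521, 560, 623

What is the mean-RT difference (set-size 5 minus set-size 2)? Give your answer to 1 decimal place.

88.9 ms

M(set-size 2) = 4492/8 = 561.500
M(set-size 5) = 5854/9 = 650.444
Difference = 650.444 − 561.500 = 88.944 ms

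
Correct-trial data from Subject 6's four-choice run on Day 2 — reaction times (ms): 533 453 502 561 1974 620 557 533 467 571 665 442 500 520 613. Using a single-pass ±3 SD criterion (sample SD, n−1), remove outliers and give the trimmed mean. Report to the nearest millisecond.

n = 15, ΣRT = 9511, M = 634.067
Σ(x−M)² = 1978716.93; s = √(1978716.93/14) = 375.948
Cutoffs: 634.067 ± 3·375.948 → [-493.8, 1761.9]
Outside: 1974 → excluded.
Retained (n=14): Σ = 7537, mean = 7537/14 = 538.357

538 ms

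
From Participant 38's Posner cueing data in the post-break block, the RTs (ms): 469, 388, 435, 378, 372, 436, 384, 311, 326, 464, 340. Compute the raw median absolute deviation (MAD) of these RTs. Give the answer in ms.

51 ms

Sorted: 311, 326, 340, 372, 378, 384, 388, 435, 436, 464, 469 → median = 384
|x − 384|: 85, 4, 51, 6, 12, 52, 0, 73, 58, 80, 44
Sorted deviations: 0, 4, 6, 12, 44, 51, 52, 58, 73, 80, 85 → MAD = 51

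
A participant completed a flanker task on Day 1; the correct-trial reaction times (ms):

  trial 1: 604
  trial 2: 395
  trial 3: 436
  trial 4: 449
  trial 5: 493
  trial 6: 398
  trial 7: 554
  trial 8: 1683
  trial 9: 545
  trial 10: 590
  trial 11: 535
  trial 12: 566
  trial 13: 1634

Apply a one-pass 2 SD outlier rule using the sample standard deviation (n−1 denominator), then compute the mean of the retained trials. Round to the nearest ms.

n = 13, ΣRT = 8882, M = 683.231
Σ(x−M)² = 2306602.31; s = √(2306602.31/12) = 438.425
Cutoffs: 683.231 ± 2·438.425 → [-193.6, 1560.1]
Outside: 1634, 1683 → excluded.
Retained (n=11): Σ = 5565, mean = 5565/11 = 505.909

506 ms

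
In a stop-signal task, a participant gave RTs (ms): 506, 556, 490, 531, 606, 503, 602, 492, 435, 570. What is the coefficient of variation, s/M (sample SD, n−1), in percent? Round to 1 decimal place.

10.3%

n = 10, Σ = 5291, M = 529.1000
Σ(x−M)² = 26602.900; s = √(26602.900/9) = 54.3680
CV = 54.3680 / 529.1000 = 0.10276 = 10.276%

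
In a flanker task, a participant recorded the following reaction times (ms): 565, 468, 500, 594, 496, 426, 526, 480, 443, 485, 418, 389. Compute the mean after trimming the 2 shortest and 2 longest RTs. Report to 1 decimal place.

Sorted: 389, 418, 426, 443, 468, 480, 485, 496, 500, 526, 565, 594
Drop lowest 2 (389, 418) and highest 2 (565, 594)
Remaining (n=8): Σ = 3824, mean = 3824/8 = 478.000

478.0 ms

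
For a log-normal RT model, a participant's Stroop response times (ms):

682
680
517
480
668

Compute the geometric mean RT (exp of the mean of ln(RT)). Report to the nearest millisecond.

ln(RT): 6.5250, 6.5221, 6.2480, 6.1738, 6.5043
Mean ln(RT) = 31.9732/5 = 6.39465
Geometric mean = exp(6.39465) = 598.63 ms

599 ms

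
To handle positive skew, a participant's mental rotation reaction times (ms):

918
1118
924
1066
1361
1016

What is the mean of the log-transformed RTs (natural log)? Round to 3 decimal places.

6.964

ln(RT): 6.8222, 7.0193, 6.8287, 6.9717, 7.2160, 6.9236
Σ ln(RT) = 41.7815
Mean = 41.7815/6 = 6.96358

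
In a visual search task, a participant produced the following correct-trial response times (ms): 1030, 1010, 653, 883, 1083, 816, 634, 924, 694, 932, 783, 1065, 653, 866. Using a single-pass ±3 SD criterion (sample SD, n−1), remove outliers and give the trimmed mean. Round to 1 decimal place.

859.0 ms

n = 14, ΣRT = 12026, M = 859.000
Σ(x−M)² = 325180.00; s = √(325180.00/13) = 158.158
Cutoffs: 859.000 ± 3·158.158 → [384.5, 1333.5]
No RTs fall outside the cutoffs; all 14 retained. Mean = 12026/14 = 859.000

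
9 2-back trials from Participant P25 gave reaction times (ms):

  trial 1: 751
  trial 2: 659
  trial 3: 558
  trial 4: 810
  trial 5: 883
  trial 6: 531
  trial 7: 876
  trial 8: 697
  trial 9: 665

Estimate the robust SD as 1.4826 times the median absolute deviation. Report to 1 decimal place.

Sorted: 531, 558, 659, 665, 697, 751, 810, 876, 883 → median = 697
|x − 697| sorted: 0, 32, 38, 54, 113, 139, 166, 179, 186 → MAD = 113
Robust SD ≈ 1.4826 × 113 = 167.534

167.5 ms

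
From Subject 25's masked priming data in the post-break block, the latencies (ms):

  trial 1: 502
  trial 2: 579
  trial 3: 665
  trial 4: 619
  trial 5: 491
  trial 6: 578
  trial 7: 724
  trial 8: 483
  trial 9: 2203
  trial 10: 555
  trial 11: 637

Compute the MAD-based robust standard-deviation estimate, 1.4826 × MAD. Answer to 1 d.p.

114.2 ms

Sorted: 483, 491, 502, 555, 578, 579, 619, 637, 665, 724, 2203 → median = 579
|x − 579| sorted: 0, 1, 24, 40, 58, 77, 86, 88, 96, 145, 1624 → MAD = 77
Robust SD ≈ 1.4826 × 77 = 114.160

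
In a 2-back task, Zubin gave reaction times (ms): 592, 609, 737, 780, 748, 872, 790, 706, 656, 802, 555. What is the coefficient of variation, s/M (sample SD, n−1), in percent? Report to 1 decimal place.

n = 11, Σ = 7847, M = 713.3636
Σ(x−M)² = 99138.545; s = √(99138.545/10) = 99.5683
CV = 99.5683 / 713.3636 = 0.13958 = 13.958%

14.0%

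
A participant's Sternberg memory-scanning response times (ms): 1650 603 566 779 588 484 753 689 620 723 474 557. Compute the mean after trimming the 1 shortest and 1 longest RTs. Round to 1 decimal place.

Sorted: 474, 484, 557, 566, 588, 603, 620, 689, 723, 753, 779, 1650
Drop lowest 1 (474) and highest 1 (1650)
Remaining (n=10): Σ = 6362, mean = 6362/10 = 636.200

636.2 ms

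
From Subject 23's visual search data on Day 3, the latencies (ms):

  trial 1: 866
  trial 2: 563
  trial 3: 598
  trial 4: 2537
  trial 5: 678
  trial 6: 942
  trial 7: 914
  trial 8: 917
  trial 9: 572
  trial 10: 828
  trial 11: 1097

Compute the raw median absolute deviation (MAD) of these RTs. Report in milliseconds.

Sorted: 563, 572, 598, 678, 828, 866, 914, 917, 942, 1097, 2537 → median = 866
|x − 866|: 0, 303, 268, 1671, 188, 76, 48, 51, 294, 38, 231
Sorted deviations: 0, 38, 48, 51, 76, 188, 231, 268, 294, 303, 1671 → MAD = 188

188 ms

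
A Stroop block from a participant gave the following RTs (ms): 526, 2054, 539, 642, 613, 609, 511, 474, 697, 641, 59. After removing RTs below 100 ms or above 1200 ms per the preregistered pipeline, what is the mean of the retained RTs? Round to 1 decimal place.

Excluded: 59, 2054
Retained (n=9): Σ = 5252
Mean = 5252/9 = 583.5556

583.6 ms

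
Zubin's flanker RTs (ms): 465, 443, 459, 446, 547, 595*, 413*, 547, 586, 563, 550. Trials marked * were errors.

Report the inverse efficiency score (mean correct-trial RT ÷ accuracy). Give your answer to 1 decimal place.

Correct trials (n=9): 465, 443, 459, 446, 547, 547, 586, 563, 550
Mean correct RT = 4606/9 = 511.7778 ms
Proportion correct = 9/11
IES = 511.7778 / (9/11) = 625.506 ms

625.5 ms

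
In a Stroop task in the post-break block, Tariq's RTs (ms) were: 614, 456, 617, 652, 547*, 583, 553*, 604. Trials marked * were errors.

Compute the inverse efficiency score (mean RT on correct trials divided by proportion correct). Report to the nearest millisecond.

784 ms

Correct trials (n=6): 614, 456, 617, 652, 583, 604
Mean correct RT = 3526/6 = 587.6667 ms
Proportion correct = 6/8
IES = 587.6667 / (6/8) = 783.556 ms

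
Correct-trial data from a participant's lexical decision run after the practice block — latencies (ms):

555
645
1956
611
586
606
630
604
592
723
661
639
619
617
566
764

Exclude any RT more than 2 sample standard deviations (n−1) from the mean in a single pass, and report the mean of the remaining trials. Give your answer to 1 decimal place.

627.9 ms

n = 16, ΣRT = 11374, M = 710.875
Σ(x−M)² = 1696499.75; s = √(1696499.75/15) = 336.303
Cutoffs: 710.875 ± 2·336.303 → [38.3, 1383.5]
Outside: 1956 → excluded.
Retained (n=15): Σ = 9418, mean = 9418/15 = 627.867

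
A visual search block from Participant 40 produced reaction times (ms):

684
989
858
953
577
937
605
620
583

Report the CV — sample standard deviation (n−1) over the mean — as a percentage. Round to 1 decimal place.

n = 9, Σ = 6806, M = 756.2222
Σ(x−M)² = 244713.556; s = √(244713.556/8) = 174.8977
CV = 174.8977 / 756.2222 = 0.23128 = 23.128%

23.1%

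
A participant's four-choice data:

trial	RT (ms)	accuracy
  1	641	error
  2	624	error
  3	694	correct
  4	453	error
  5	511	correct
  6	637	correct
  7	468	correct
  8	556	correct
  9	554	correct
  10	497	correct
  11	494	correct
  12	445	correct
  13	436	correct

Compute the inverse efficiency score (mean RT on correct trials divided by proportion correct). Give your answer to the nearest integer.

Correct trials (n=10): 694, 511, 637, 468, 556, 554, 497, 494, 445, 436
Mean correct RT = 5292/10 = 529.2000 ms
Proportion correct = 10/13
IES = 529.2000 / (10/13) = 687.960 ms

688 ms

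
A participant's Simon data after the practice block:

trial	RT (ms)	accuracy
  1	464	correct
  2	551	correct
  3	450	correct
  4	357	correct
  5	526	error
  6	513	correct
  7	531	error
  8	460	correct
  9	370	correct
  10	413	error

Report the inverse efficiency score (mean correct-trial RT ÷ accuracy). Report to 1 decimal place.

Correct trials (n=7): 464, 551, 450, 357, 513, 460, 370
Mean correct RT = 3165/7 = 452.1429 ms
Proportion correct = 7/10
IES = 452.1429 / (7/10) = 645.918 ms

645.9 ms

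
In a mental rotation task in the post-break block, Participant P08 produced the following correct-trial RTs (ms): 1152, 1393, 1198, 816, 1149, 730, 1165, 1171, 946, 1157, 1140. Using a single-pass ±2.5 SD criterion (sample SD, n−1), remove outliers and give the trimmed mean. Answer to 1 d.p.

1092.5 ms

n = 11, ΣRT = 12017, M = 1092.455
Σ(x−M)² = 355318.73; s = √(355318.73/10) = 188.499
Cutoffs: 1092.455 ± 2.5·188.499 → [621.2, 1563.7]
No RTs fall outside the cutoffs; all 11 retained. Mean = 12017/11 = 1092.455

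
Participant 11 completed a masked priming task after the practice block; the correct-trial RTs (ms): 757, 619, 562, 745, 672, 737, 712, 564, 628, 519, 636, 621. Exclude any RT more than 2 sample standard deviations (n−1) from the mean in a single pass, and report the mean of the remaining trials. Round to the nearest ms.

648 ms

n = 12, ΣRT = 7772, M = 647.667
Σ(x−M)² = 67088.67; s = √(67088.67/11) = 78.096
Cutoffs: 647.667 ± 2·78.096 → [491.5, 803.9]
No RTs fall outside the cutoffs; all 12 retained. Mean = 7772/12 = 647.667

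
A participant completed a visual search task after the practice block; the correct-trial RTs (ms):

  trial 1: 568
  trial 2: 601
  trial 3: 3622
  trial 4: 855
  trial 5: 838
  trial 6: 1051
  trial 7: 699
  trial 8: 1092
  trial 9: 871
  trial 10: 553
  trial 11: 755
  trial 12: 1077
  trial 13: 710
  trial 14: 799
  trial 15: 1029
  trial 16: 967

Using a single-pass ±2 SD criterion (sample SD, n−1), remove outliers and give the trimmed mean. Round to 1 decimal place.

n = 16, ΣRT = 16087, M = 1005.438
Σ(x−M)² = 7778005.94; s = √(7778005.94/15) = 720.093
Cutoffs: 1005.438 ± 2·720.093 → [-434.7, 2445.6]
Outside: 3622 → excluded.
Retained (n=15): Σ = 12465, mean = 12465/15 = 831.000

831.0 ms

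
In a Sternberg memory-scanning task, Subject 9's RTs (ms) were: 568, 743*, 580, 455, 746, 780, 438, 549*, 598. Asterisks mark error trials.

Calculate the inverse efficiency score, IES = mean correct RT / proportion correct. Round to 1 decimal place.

765.0 ms

Correct trials (n=7): 568, 580, 455, 746, 780, 438, 598
Mean correct RT = 4165/7 = 595.0000 ms
Proportion correct = 7/9
IES = 595.0000 / (7/9) = 765.000 ms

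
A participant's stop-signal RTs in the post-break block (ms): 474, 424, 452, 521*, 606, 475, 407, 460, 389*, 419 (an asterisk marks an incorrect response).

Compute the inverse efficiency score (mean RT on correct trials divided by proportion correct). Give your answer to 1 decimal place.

Correct trials (n=8): 474, 424, 452, 606, 475, 407, 460, 419
Mean correct RT = 3717/8 = 464.6250 ms
Proportion correct = 8/10
IES = 464.6250 / (8/10) = 580.781 ms

580.8 ms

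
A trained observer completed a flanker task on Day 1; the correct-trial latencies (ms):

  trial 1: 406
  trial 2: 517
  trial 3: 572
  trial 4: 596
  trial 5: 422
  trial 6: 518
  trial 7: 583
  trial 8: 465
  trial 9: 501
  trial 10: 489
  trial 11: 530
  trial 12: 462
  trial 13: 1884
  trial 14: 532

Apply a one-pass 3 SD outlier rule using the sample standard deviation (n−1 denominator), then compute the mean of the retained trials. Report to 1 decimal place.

507.2 ms

n = 14, ΣRT = 8477, M = 605.500
Σ(x−M)² = 1801169.50; s = √(1801169.50/13) = 372.225
Cutoffs: 605.500 ± 3·372.225 → [-511.2, 1722.2]
Outside: 1884 → excluded.
Retained (n=13): Σ = 6593, mean = 6593/13 = 507.154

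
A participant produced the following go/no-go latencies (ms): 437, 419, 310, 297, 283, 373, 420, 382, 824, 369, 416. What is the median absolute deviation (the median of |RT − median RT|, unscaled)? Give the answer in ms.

38 ms

Sorted: 283, 297, 310, 369, 373, 382, 416, 419, 420, 437, 824 → median = 382
|x − 382|: 55, 37, 72, 85, 99, 9, 38, 0, 442, 13, 34
Sorted deviations: 0, 9, 13, 34, 37, 38, 55, 72, 85, 99, 442 → MAD = 38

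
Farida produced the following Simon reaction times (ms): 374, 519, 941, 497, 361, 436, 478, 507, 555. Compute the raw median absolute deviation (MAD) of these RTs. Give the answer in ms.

Sorted: 361, 374, 436, 478, 497, 507, 519, 555, 941 → median = 497
|x − 497|: 123, 22, 444, 0, 136, 61, 19, 10, 58
Sorted deviations: 0, 10, 19, 22, 58, 61, 123, 136, 444 → MAD = 58

58 ms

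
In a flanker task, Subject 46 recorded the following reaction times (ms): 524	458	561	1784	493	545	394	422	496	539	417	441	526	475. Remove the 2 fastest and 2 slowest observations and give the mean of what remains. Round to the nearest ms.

Sorted: 394, 417, 422, 441, 458, 475, 493, 496, 524, 526, 539, 545, 561, 1784
Drop lowest 2 (394, 417) and highest 2 (561, 1784)
Remaining (n=10): Σ = 4919, mean = 4919/10 = 491.900

492 ms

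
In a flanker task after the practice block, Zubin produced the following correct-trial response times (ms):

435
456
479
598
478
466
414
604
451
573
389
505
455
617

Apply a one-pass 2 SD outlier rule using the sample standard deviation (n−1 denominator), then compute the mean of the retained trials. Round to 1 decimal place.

494.3 ms

n = 14, ΣRT = 6920, M = 494.286
Σ(x−M)² = 71390.86; s = √(71390.86/13) = 74.105
Cutoffs: 494.286 ± 2·74.105 → [346.1, 642.5]
No RTs fall outside the cutoffs; all 14 retained. Mean = 6920/14 = 494.286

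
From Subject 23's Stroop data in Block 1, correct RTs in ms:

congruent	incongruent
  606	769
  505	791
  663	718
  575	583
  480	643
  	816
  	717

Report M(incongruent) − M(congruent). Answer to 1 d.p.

153.8 ms

M(congruent) = 2829/5 = 565.800
M(incongruent) = 5037/7 = 719.571
Difference = 719.571 − 565.800 = 153.771 ms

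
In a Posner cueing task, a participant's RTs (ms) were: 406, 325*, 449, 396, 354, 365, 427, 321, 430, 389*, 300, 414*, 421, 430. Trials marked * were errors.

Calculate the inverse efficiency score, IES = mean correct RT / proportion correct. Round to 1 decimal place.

497.4 ms

Correct trials (n=11): 406, 449, 396, 354, 365, 427, 321, 430, 300, 421, 430
Mean correct RT = 4299/11 = 390.8182 ms
Proportion correct = 11/14
IES = 390.8182 / (11/14) = 497.405 ms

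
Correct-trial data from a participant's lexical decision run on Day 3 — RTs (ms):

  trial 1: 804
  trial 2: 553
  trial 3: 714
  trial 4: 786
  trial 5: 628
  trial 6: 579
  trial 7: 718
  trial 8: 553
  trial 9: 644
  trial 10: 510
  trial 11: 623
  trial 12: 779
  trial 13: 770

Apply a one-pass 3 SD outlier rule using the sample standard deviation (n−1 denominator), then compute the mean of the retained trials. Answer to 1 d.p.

n = 13, ΣRT = 8661, M = 666.231
Σ(x−M)² = 123256.31; s = √(123256.31/12) = 101.348
Cutoffs: 666.231 ± 3·101.348 → [362.2, 970.3]
No RTs fall outside the cutoffs; all 13 retained. Mean = 8661/13 = 666.231

666.2 ms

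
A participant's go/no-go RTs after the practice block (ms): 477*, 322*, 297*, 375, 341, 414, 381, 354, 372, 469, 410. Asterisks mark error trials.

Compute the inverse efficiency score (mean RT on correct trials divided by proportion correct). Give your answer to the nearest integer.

536 ms

Correct trials (n=8): 375, 341, 414, 381, 354, 372, 469, 410
Mean correct RT = 3116/8 = 389.5000 ms
Proportion correct = 8/11
IES = 389.5000 / (8/11) = 535.562 ms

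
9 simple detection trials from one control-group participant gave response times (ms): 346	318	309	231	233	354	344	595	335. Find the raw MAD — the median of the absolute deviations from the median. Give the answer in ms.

Sorted: 231, 233, 309, 318, 335, 344, 346, 354, 595 → median = 335
|x − 335|: 11, 17, 26, 104, 102, 19, 9, 260, 0
Sorted deviations: 0, 9, 11, 17, 19, 26, 102, 104, 260 → MAD = 19

19 ms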